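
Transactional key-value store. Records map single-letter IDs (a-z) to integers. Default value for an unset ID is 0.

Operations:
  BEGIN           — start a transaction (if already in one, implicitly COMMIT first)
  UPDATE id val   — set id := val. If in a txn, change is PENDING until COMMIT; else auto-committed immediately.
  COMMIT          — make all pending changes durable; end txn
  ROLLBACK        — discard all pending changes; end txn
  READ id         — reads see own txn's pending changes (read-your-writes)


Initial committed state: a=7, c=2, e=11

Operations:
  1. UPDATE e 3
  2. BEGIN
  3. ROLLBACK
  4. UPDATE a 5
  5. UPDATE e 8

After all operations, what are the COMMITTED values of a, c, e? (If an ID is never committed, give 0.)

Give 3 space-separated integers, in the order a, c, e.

Initial committed: {a=7, c=2, e=11}
Op 1: UPDATE e=3 (auto-commit; committed e=3)
Op 2: BEGIN: in_txn=True, pending={}
Op 3: ROLLBACK: discarded pending []; in_txn=False
Op 4: UPDATE a=5 (auto-commit; committed a=5)
Op 5: UPDATE e=8 (auto-commit; committed e=8)
Final committed: {a=5, c=2, e=8}

Answer: 5 2 8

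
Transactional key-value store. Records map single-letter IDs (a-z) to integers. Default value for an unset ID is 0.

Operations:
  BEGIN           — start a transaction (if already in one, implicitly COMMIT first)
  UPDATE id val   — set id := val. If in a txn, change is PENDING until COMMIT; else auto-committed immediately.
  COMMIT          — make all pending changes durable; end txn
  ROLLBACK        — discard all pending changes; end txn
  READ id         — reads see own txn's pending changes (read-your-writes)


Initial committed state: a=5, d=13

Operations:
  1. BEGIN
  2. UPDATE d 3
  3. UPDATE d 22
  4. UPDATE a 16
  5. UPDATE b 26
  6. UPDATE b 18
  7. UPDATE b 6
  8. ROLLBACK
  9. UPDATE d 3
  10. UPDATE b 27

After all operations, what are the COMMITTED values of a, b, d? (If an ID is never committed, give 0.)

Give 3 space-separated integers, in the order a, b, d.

Initial committed: {a=5, d=13}
Op 1: BEGIN: in_txn=True, pending={}
Op 2: UPDATE d=3 (pending; pending now {d=3})
Op 3: UPDATE d=22 (pending; pending now {d=22})
Op 4: UPDATE a=16 (pending; pending now {a=16, d=22})
Op 5: UPDATE b=26 (pending; pending now {a=16, b=26, d=22})
Op 6: UPDATE b=18 (pending; pending now {a=16, b=18, d=22})
Op 7: UPDATE b=6 (pending; pending now {a=16, b=6, d=22})
Op 8: ROLLBACK: discarded pending ['a', 'b', 'd']; in_txn=False
Op 9: UPDATE d=3 (auto-commit; committed d=3)
Op 10: UPDATE b=27 (auto-commit; committed b=27)
Final committed: {a=5, b=27, d=3}

Answer: 5 27 3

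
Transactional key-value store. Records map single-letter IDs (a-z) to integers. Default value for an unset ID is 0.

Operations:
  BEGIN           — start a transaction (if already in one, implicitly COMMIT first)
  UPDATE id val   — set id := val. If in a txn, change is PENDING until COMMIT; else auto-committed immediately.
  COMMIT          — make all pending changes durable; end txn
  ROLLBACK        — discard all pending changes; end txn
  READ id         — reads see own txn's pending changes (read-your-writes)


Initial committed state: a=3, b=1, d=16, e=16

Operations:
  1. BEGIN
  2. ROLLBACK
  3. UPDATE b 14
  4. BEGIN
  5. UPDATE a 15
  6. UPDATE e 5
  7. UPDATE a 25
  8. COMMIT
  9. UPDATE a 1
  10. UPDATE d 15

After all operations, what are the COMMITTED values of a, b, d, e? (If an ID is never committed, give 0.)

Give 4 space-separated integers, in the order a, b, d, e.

Answer: 1 14 15 5

Derivation:
Initial committed: {a=3, b=1, d=16, e=16}
Op 1: BEGIN: in_txn=True, pending={}
Op 2: ROLLBACK: discarded pending []; in_txn=False
Op 3: UPDATE b=14 (auto-commit; committed b=14)
Op 4: BEGIN: in_txn=True, pending={}
Op 5: UPDATE a=15 (pending; pending now {a=15})
Op 6: UPDATE e=5 (pending; pending now {a=15, e=5})
Op 7: UPDATE a=25 (pending; pending now {a=25, e=5})
Op 8: COMMIT: merged ['a', 'e'] into committed; committed now {a=25, b=14, d=16, e=5}
Op 9: UPDATE a=1 (auto-commit; committed a=1)
Op 10: UPDATE d=15 (auto-commit; committed d=15)
Final committed: {a=1, b=14, d=15, e=5}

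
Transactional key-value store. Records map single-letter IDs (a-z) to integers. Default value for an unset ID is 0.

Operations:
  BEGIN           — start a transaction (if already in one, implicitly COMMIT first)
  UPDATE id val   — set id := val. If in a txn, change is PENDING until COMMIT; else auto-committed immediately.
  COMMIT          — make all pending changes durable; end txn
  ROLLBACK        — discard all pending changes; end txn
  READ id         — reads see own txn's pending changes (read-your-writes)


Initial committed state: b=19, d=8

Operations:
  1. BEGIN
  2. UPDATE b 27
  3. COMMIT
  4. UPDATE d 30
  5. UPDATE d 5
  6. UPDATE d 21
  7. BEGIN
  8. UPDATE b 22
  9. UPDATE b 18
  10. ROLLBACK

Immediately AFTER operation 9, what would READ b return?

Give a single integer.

Answer: 18

Derivation:
Initial committed: {b=19, d=8}
Op 1: BEGIN: in_txn=True, pending={}
Op 2: UPDATE b=27 (pending; pending now {b=27})
Op 3: COMMIT: merged ['b'] into committed; committed now {b=27, d=8}
Op 4: UPDATE d=30 (auto-commit; committed d=30)
Op 5: UPDATE d=5 (auto-commit; committed d=5)
Op 6: UPDATE d=21 (auto-commit; committed d=21)
Op 7: BEGIN: in_txn=True, pending={}
Op 8: UPDATE b=22 (pending; pending now {b=22})
Op 9: UPDATE b=18 (pending; pending now {b=18})
After op 9: visible(b) = 18 (pending={b=18}, committed={b=27, d=21})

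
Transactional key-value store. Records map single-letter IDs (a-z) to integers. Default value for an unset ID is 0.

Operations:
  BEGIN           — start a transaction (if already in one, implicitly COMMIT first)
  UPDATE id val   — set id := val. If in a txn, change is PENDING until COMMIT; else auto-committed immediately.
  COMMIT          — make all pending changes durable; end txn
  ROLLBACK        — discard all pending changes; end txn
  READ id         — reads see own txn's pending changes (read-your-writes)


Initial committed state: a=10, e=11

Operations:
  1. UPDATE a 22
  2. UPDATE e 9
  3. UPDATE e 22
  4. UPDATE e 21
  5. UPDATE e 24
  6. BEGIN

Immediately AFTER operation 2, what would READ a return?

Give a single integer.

Initial committed: {a=10, e=11}
Op 1: UPDATE a=22 (auto-commit; committed a=22)
Op 2: UPDATE e=9 (auto-commit; committed e=9)
After op 2: visible(a) = 22 (pending={}, committed={a=22, e=9})

Answer: 22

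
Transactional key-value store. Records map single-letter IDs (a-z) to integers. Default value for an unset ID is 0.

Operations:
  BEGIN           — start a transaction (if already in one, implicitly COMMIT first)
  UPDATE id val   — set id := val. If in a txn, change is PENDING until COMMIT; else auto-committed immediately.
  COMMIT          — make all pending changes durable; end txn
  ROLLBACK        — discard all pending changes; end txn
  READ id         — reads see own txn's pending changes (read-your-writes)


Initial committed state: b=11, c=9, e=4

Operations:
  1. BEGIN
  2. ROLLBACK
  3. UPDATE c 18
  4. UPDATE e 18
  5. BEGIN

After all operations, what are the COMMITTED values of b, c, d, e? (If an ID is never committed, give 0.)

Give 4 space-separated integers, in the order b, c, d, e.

Answer: 11 18 0 18

Derivation:
Initial committed: {b=11, c=9, e=4}
Op 1: BEGIN: in_txn=True, pending={}
Op 2: ROLLBACK: discarded pending []; in_txn=False
Op 3: UPDATE c=18 (auto-commit; committed c=18)
Op 4: UPDATE e=18 (auto-commit; committed e=18)
Op 5: BEGIN: in_txn=True, pending={}
Final committed: {b=11, c=18, e=18}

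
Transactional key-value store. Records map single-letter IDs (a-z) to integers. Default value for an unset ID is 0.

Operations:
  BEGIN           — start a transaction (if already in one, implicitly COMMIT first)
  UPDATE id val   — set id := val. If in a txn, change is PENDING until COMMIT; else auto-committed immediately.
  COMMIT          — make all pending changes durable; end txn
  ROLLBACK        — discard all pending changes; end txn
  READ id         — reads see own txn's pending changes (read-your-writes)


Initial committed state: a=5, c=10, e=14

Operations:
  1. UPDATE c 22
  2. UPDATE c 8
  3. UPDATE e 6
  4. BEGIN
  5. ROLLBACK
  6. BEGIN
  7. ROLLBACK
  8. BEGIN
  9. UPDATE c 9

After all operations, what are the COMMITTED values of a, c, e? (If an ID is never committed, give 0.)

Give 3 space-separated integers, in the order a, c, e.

Answer: 5 8 6

Derivation:
Initial committed: {a=5, c=10, e=14}
Op 1: UPDATE c=22 (auto-commit; committed c=22)
Op 2: UPDATE c=8 (auto-commit; committed c=8)
Op 3: UPDATE e=6 (auto-commit; committed e=6)
Op 4: BEGIN: in_txn=True, pending={}
Op 5: ROLLBACK: discarded pending []; in_txn=False
Op 6: BEGIN: in_txn=True, pending={}
Op 7: ROLLBACK: discarded pending []; in_txn=False
Op 8: BEGIN: in_txn=True, pending={}
Op 9: UPDATE c=9 (pending; pending now {c=9})
Final committed: {a=5, c=8, e=6}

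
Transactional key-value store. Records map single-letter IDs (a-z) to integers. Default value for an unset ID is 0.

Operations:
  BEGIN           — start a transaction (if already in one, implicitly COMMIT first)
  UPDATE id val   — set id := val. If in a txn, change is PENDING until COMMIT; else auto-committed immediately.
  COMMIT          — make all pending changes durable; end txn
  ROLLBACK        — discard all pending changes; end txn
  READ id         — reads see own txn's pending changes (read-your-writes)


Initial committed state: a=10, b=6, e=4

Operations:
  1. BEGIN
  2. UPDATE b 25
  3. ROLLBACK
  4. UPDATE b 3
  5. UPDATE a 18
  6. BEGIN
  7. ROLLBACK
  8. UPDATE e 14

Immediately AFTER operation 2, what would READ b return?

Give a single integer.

Answer: 25

Derivation:
Initial committed: {a=10, b=6, e=4}
Op 1: BEGIN: in_txn=True, pending={}
Op 2: UPDATE b=25 (pending; pending now {b=25})
After op 2: visible(b) = 25 (pending={b=25}, committed={a=10, b=6, e=4})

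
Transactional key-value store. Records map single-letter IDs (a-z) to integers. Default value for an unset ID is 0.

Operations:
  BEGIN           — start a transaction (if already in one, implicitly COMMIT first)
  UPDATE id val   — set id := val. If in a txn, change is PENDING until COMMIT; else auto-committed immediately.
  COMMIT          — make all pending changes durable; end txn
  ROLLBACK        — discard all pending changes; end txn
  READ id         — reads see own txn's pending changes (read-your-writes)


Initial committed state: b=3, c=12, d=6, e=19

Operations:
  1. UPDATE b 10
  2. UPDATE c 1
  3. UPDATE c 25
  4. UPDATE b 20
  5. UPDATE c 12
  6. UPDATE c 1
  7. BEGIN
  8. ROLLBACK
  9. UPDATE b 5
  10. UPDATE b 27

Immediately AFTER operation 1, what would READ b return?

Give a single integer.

Answer: 10

Derivation:
Initial committed: {b=3, c=12, d=6, e=19}
Op 1: UPDATE b=10 (auto-commit; committed b=10)
After op 1: visible(b) = 10 (pending={}, committed={b=10, c=12, d=6, e=19})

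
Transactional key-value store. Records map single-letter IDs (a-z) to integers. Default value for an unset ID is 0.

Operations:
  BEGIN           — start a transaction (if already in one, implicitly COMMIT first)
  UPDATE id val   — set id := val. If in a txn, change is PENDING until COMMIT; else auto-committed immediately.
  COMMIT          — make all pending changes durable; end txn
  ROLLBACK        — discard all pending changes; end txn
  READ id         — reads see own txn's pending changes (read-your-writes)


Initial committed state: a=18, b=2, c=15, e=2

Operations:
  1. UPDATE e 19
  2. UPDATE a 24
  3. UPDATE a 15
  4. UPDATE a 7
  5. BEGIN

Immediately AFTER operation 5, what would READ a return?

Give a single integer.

Answer: 7

Derivation:
Initial committed: {a=18, b=2, c=15, e=2}
Op 1: UPDATE e=19 (auto-commit; committed e=19)
Op 2: UPDATE a=24 (auto-commit; committed a=24)
Op 3: UPDATE a=15 (auto-commit; committed a=15)
Op 4: UPDATE a=7 (auto-commit; committed a=7)
Op 5: BEGIN: in_txn=True, pending={}
After op 5: visible(a) = 7 (pending={}, committed={a=7, b=2, c=15, e=19})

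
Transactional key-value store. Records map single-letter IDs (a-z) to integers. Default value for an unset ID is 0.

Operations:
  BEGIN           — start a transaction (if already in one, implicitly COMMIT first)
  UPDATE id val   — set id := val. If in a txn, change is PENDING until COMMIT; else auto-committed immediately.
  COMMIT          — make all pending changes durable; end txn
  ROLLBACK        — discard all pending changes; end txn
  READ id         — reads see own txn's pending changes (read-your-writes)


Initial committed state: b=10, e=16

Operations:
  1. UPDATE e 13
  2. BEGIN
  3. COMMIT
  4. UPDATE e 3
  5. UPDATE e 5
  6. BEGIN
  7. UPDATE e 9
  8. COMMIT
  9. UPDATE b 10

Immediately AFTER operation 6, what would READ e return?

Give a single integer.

Initial committed: {b=10, e=16}
Op 1: UPDATE e=13 (auto-commit; committed e=13)
Op 2: BEGIN: in_txn=True, pending={}
Op 3: COMMIT: merged [] into committed; committed now {b=10, e=13}
Op 4: UPDATE e=3 (auto-commit; committed e=3)
Op 5: UPDATE e=5 (auto-commit; committed e=5)
Op 6: BEGIN: in_txn=True, pending={}
After op 6: visible(e) = 5 (pending={}, committed={b=10, e=5})

Answer: 5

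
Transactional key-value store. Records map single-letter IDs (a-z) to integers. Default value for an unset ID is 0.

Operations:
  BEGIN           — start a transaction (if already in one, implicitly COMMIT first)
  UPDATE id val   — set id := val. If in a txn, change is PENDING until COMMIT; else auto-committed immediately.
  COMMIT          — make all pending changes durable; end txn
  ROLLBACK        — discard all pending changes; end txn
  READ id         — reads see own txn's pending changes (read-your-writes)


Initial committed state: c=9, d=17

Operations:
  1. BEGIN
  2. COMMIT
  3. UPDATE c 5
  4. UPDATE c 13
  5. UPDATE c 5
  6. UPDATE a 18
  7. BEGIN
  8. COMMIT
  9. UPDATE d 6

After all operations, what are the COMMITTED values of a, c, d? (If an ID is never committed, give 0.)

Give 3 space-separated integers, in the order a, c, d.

Initial committed: {c=9, d=17}
Op 1: BEGIN: in_txn=True, pending={}
Op 2: COMMIT: merged [] into committed; committed now {c=9, d=17}
Op 3: UPDATE c=5 (auto-commit; committed c=5)
Op 4: UPDATE c=13 (auto-commit; committed c=13)
Op 5: UPDATE c=5 (auto-commit; committed c=5)
Op 6: UPDATE a=18 (auto-commit; committed a=18)
Op 7: BEGIN: in_txn=True, pending={}
Op 8: COMMIT: merged [] into committed; committed now {a=18, c=5, d=17}
Op 9: UPDATE d=6 (auto-commit; committed d=6)
Final committed: {a=18, c=5, d=6}

Answer: 18 5 6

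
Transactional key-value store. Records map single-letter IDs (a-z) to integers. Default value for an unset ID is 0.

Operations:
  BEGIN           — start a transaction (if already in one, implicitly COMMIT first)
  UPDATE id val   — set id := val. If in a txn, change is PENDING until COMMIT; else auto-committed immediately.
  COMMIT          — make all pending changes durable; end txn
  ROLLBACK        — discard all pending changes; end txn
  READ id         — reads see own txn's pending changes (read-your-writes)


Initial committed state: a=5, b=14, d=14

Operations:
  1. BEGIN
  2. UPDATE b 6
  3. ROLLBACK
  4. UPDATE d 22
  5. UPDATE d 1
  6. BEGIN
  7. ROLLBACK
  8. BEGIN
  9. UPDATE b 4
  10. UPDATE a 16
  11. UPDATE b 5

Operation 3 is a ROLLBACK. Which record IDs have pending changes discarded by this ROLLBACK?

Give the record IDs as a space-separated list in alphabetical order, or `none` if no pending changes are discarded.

Answer: b

Derivation:
Initial committed: {a=5, b=14, d=14}
Op 1: BEGIN: in_txn=True, pending={}
Op 2: UPDATE b=6 (pending; pending now {b=6})
Op 3: ROLLBACK: discarded pending ['b']; in_txn=False
Op 4: UPDATE d=22 (auto-commit; committed d=22)
Op 5: UPDATE d=1 (auto-commit; committed d=1)
Op 6: BEGIN: in_txn=True, pending={}
Op 7: ROLLBACK: discarded pending []; in_txn=False
Op 8: BEGIN: in_txn=True, pending={}
Op 9: UPDATE b=4 (pending; pending now {b=4})
Op 10: UPDATE a=16 (pending; pending now {a=16, b=4})
Op 11: UPDATE b=5 (pending; pending now {a=16, b=5})
ROLLBACK at op 3 discards: ['b']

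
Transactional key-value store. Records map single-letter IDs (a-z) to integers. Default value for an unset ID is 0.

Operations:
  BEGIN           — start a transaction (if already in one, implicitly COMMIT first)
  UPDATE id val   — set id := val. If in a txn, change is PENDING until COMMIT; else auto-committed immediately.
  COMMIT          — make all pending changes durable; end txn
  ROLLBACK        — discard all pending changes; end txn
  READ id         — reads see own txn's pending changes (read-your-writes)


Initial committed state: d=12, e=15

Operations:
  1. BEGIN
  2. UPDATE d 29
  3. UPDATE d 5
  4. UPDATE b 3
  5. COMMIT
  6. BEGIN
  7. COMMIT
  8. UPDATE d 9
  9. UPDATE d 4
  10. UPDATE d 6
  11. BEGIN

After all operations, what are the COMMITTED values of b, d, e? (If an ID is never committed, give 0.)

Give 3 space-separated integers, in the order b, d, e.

Answer: 3 6 15

Derivation:
Initial committed: {d=12, e=15}
Op 1: BEGIN: in_txn=True, pending={}
Op 2: UPDATE d=29 (pending; pending now {d=29})
Op 3: UPDATE d=5 (pending; pending now {d=5})
Op 4: UPDATE b=3 (pending; pending now {b=3, d=5})
Op 5: COMMIT: merged ['b', 'd'] into committed; committed now {b=3, d=5, e=15}
Op 6: BEGIN: in_txn=True, pending={}
Op 7: COMMIT: merged [] into committed; committed now {b=3, d=5, e=15}
Op 8: UPDATE d=9 (auto-commit; committed d=9)
Op 9: UPDATE d=4 (auto-commit; committed d=4)
Op 10: UPDATE d=6 (auto-commit; committed d=6)
Op 11: BEGIN: in_txn=True, pending={}
Final committed: {b=3, d=6, e=15}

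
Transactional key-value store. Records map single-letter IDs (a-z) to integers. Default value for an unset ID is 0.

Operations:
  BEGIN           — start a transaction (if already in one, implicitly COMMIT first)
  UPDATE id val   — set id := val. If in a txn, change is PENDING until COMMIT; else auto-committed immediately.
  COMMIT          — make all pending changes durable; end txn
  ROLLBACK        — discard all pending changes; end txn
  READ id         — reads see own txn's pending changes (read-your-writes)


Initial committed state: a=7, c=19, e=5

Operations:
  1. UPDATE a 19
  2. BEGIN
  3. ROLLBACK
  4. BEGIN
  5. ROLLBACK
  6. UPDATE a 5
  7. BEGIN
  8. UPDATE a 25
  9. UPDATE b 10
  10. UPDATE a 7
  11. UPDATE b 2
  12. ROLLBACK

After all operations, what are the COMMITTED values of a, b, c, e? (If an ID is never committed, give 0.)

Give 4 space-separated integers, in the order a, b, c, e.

Initial committed: {a=7, c=19, e=5}
Op 1: UPDATE a=19 (auto-commit; committed a=19)
Op 2: BEGIN: in_txn=True, pending={}
Op 3: ROLLBACK: discarded pending []; in_txn=False
Op 4: BEGIN: in_txn=True, pending={}
Op 5: ROLLBACK: discarded pending []; in_txn=False
Op 6: UPDATE a=5 (auto-commit; committed a=5)
Op 7: BEGIN: in_txn=True, pending={}
Op 8: UPDATE a=25 (pending; pending now {a=25})
Op 9: UPDATE b=10 (pending; pending now {a=25, b=10})
Op 10: UPDATE a=7 (pending; pending now {a=7, b=10})
Op 11: UPDATE b=2 (pending; pending now {a=7, b=2})
Op 12: ROLLBACK: discarded pending ['a', 'b']; in_txn=False
Final committed: {a=5, c=19, e=5}

Answer: 5 0 19 5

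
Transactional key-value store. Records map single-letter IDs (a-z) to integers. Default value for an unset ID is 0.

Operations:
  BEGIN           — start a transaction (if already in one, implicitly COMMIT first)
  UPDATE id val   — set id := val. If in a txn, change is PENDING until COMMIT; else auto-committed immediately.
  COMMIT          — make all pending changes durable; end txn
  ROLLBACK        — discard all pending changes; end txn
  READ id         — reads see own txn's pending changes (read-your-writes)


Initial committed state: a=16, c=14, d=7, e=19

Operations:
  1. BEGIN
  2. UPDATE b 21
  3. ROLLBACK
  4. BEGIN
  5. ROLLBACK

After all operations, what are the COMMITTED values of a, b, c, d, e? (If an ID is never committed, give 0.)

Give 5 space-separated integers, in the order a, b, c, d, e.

Initial committed: {a=16, c=14, d=7, e=19}
Op 1: BEGIN: in_txn=True, pending={}
Op 2: UPDATE b=21 (pending; pending now {b=21})
Op 3: ROLLBACK: discarded pending ['b']; in_txn=False
Op 4: BEGIN: in_txn=True, pending={}
Op 5: ROLLBACK: discarded pending []; in_txn=False
Final committed: {a=16, c=14, d=7, e=19}

Answer: 16 0 14 7 19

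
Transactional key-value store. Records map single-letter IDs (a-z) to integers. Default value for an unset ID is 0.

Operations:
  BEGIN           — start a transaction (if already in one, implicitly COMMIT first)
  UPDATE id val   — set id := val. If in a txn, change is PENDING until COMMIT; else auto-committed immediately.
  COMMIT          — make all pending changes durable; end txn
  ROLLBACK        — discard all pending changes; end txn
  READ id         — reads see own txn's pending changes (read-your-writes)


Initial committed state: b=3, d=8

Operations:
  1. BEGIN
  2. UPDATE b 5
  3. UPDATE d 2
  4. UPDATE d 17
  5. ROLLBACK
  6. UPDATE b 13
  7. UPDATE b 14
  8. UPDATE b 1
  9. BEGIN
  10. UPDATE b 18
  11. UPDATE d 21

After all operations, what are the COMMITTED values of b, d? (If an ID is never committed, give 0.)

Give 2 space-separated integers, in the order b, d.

Answer: 1 8

Derivation:
Initial committed: {b=3, d=8}
Op 1: BEGIN: in_txn=True, pending={}
Op 2: UPDATE b=5 (pending; pending now {b=5})
Op 3: UPDATE d=2 (pending; pending now {b=5, d=2})
Op 4: UPDATE d=17 (pending; pending now {b=5, d=17})
Op 5: ROLLBACK: discarded pending ['b', 'd']; in_txn=False
Op 6: UPDATE b=13 (auto-commit; committed b=13)
Op 7: UPDATE b=14 (auto-commit; committed b=14)
Op 8: UPDATE b=1 (auto-commit; committed b=1)
Op 9: BEGIN: in_txn=True, pending={}
Op 10: UPDATE b=18 (pending; pending now {b=18})
Op 11: UPDATE d=21 (pending; pending now {b=18, d=21})
Final committed: {b=1, d=8}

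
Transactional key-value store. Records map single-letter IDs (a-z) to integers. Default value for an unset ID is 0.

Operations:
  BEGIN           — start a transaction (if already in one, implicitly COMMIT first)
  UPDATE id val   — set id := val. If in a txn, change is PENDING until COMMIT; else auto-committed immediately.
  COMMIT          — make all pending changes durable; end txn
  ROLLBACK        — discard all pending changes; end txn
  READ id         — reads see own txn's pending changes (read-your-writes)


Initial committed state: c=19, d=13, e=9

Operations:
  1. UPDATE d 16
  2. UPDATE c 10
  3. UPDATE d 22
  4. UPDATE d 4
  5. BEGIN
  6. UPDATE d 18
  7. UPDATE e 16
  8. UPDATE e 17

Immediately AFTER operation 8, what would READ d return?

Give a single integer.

Initial committed: {c=19, d=13, e=9}
Op 1: UPDATE d=16 (auto-commit; committed d=16)
Op 2: UPDATE c=10 (auto-commit; committed c=10)
Op 3: UPDATE d=22 (auto-commit; committed d=22)
Op 4: UPDATE d=4 (auto-commit; committed d=4)
Op 5: BEGIN: in_txn=True, pending={}
Op 6: UPDATE d=18 (pending; pending now {d=18})
Op 7: UPDATE e=16 (pending; pending now {d=18, e=16})
Op 8: UPDATE e=17 (pending; pending now {d=18, e=17})
After op 8: visible(d) = 18 (pending={d=18, e=17}, committed={c=10, d=4, e=9})

Answer: 18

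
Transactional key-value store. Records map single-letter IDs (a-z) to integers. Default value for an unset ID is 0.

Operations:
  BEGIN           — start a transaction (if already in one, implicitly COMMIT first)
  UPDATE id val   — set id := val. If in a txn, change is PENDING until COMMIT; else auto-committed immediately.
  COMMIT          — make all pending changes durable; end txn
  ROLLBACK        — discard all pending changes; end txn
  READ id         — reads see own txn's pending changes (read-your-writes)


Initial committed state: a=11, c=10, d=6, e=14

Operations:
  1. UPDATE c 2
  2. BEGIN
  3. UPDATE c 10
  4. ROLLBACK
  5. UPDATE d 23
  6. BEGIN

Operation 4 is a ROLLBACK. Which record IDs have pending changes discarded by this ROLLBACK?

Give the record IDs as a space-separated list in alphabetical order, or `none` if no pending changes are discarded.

Answer: c

Derivation:
Initial committed: {a=11, c=10, d=6, e=14}
Op 1: UPDATE c=2 (auto-commit; committed c=2)
Op 2: BEGIN: in_txn=True, pending={}
Op 3: UPDATE c=10 (pending; pending now {c=10})
Op 4: ROLLBACK: discarded pending ['c']; in_txn=False
Op 5: UPDATE d=23 (auto-commit; committed d=23)
Op 6: BEGIN: in_txn=True, pending={}
ROLLBACK at op 4 discards: ['c']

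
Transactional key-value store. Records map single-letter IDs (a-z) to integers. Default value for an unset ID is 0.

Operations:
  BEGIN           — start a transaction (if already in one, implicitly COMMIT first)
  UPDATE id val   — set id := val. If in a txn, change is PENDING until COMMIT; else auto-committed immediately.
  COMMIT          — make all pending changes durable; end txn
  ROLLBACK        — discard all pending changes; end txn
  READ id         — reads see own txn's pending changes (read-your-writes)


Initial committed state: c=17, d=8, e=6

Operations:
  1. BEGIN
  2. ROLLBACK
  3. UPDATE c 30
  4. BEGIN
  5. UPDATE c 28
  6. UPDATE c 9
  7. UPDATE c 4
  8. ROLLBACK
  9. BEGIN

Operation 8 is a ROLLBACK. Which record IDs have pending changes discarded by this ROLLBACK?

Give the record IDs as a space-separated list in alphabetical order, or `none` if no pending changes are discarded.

Answer: c

Derivation:
Initial committed: {c=17, d=8, e=6}
Op 1: BEGIN: in_txn=True, pending={}
Op 2: ROLLBACK: discarded pending []; in_txn=False
Op 3: UPDATE c=30 (auto-commit; committed c=30)
Op 4: BEGIN: in_txn=True, pending={}
Op 5: UPDATE c=28 (pending; pending now {c=28})
Op 6: UPDATE c=9 (pending; pending now {c=9})
Op 7: UPDATE c=4 (pending; pending now {c=4})
Op 8: ROLLBACK: discarded pending ['c']; in_txn=False
Op 9: BEGIN: in_txn=True, pending={}
ROLLBACK at op 8 discards: ['c']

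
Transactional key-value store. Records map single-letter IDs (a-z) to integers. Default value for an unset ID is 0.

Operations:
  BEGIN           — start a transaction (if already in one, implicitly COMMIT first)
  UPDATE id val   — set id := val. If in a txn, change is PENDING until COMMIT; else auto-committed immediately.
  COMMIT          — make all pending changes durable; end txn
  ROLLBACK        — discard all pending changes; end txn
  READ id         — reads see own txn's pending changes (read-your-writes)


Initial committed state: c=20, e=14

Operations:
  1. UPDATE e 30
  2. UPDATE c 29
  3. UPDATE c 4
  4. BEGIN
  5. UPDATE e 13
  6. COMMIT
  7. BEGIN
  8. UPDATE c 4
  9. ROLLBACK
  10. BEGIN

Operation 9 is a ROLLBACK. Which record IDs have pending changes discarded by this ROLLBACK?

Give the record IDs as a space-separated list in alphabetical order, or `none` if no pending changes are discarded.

Answer: c

Derivation:
Initial committed: {c=20, e=14}
Op 1: UPDATE e=30 (auto-commit; committed e=30)
Op 2: UPDATE c=29 (auto-commit; committed c=29)
Op 3: UPDATE c=4 (auto-commit; committed c=4)
Op 4: BEGIN: in_txn=True, pending={}
Op 5: UPDATE e=13 (pending; pending now {e=13})
Op 6: COMMIT: merged ['e'] into committed; committed now {c=4, e=13}
Op 7: BEGIN: in_txn=True, pending={}
Op 8: UPDATE c=4 (pending; pending now {c=4})
Op 9: ROLLBACK: discarded pending ['c']; in_txn=False
Op 10: BEGIN: in_txn=True, pending={}
ROLLBACK at op 9 discards: ['c']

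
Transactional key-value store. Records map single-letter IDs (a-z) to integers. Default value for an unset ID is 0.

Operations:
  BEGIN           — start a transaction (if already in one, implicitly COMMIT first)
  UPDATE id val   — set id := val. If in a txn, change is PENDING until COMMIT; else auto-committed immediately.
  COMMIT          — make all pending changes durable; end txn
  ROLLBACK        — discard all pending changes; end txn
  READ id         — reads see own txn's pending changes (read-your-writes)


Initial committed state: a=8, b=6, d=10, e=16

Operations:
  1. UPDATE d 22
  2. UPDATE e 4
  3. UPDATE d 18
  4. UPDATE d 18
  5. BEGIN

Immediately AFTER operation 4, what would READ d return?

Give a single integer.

Initial committed: {a=8, b=6, d=10, e=16}
Op 1: UPDATE d=22 (auto-commit; committed d=22)
Op 2: UPDATE e=4 (auto-commit; committed e=4)
Op 3: UPDATE d=18 (auto-commit; committed d=18)
Op 4: UPDATE d=18 (auto-commit; committed d=18)
After op 4: visible(d) = 18 (pending={}, committed={a=8, b=6, d=18, e=4})

Answer: 18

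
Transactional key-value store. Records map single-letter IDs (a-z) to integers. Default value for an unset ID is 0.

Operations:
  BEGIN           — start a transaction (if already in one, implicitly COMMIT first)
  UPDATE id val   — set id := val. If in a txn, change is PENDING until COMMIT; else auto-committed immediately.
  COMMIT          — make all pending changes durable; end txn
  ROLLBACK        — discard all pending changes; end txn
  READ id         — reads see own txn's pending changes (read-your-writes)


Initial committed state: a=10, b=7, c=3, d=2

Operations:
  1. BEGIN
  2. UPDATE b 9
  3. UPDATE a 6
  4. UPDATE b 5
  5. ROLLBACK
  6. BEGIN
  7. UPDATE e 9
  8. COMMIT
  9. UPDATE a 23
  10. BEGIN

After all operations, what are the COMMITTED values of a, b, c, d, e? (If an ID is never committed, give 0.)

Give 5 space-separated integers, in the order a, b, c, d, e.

Initial committed: {a=10, b=7, c=3, d=2}
Op 1: BEGIN: in_txn=True, pending={}
Op 2: UPDATE b=9 (pending; pending now {b=9})
Op 3: UPDATE a=6 (pending; pending now {a=6, b=9})
Op 4: UPDATE b=5 (pending; pending now {a=6, b=5})
Op 5: ROLLBACK: discarded pending ['a', 'b']; in_txn=False
Op 6: BEGIN: in_txn=True, pending={}
Op 7: UPDATE e=9 (pending; pending now {e=9})
Op 8: COMMIT: merged ['e'] into committed; committed now {a=10, b=7, c=3, d=2, e=9}
Op 9: UPDATE a=23 (auto-commit; committed a=23)
Op 10: BEGIN: in_txn=True, pending={}
Final committed: {a=23, b=7, c=3, d=2, e=9}

Answer: 23 7 3 2 9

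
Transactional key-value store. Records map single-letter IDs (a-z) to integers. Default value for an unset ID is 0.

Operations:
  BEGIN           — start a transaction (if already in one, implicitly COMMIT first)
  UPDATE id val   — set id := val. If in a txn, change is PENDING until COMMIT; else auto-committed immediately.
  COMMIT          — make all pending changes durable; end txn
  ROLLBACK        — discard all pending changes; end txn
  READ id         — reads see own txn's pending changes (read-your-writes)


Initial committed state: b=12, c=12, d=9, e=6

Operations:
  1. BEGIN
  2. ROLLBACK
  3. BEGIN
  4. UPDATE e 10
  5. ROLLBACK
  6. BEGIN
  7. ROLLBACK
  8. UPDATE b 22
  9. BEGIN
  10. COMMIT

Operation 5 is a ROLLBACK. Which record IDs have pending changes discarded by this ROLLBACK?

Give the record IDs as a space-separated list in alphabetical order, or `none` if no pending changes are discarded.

Answer: e

Derivation:
Initial committed: {b=12, c=12, d=9, e=6}
Op 1: BEGIN: in_txn=True, pending={}
Op 2: ROLLBACK: discarded pending []; in_txn=False
Op 3: BEGIN: in_txn=True, pending={}
Op 4: UPDATE e=10 (pending; pending now {e=10})
Op 5: ROLLBACK: discarded pending ['e']; in_txn=False
Op 6: BEGIN: in_txn=True, pending={}
Op 7: ROLLBACK: discarded pending []; in_txn=False
Op 8: UPDATE b=22 (auto-commit; committed b=22)
Op 9: BEGIN: in_txn=True, pending={}
Op 10: COMMIT: merged [] into committed; committed now {b=22, c=12, d=9, e=6}
ROLLBACK at op 5 discards: ['e']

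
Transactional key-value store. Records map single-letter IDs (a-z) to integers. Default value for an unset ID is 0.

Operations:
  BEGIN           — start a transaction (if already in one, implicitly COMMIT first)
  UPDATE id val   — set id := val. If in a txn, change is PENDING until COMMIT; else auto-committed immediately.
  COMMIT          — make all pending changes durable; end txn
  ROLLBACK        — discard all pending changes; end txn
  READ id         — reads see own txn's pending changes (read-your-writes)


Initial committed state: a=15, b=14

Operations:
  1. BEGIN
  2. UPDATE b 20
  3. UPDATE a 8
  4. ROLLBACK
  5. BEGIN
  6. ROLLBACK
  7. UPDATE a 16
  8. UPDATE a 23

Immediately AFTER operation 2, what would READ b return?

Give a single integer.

Initial committed: {a=15, b=14}
Op 1: BEGIN: in_txn=True, pending={}
Op 2: UPDATE b=20 (pending; pending now {b=20})
After op 2: visible(b) = 20 (pending={b=20}, committed={a=15, b=14})

Answer: 20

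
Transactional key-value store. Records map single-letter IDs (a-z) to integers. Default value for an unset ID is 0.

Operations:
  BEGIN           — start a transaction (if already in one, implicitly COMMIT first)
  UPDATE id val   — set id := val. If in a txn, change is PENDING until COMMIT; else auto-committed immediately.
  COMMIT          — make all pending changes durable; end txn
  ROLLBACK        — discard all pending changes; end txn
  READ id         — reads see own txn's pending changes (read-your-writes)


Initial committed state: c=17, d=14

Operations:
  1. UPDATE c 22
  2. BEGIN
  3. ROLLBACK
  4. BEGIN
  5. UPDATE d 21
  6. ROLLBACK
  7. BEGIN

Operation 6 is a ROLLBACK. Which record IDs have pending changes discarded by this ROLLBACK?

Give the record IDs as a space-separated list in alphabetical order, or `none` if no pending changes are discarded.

Answer: d

Derivation:
Initial committed: {c=17, d=14}
Op 1: UPDATE c=22 (auto-commit; committed c=22)
Op 2: BEGIN: in_txn=True, pending={}
Op 3: ROLLBACK: discarded pending []; in_txn=False
Op 4: BEGIN: in_txn=True, pending={}
Op 5: UPDATE d=21 (pending; pending now {d=21})
Op 6: ROLLBACK: discarded pending ['d']; in_txn=False
Op 7: BEGIN: in_txn=True, pending={}
ROLLBACK at op 6 discards: ['d']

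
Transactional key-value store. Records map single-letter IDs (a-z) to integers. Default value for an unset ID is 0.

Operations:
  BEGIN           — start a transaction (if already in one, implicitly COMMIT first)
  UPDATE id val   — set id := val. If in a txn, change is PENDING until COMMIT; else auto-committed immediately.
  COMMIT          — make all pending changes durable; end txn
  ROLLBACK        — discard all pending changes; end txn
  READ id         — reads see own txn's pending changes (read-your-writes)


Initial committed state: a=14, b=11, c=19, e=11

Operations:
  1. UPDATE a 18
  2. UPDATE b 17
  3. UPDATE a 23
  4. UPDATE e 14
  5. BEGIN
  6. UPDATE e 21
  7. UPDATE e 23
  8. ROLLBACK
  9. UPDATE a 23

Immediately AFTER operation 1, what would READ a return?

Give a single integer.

Answer: 18

Derivation:
Initial committed: {a=14, b=11, c=19, e=11}
Op 1: UPDATE a=18 (auto-commit; committed a=18)
After op 1: visible(a) = 18 (pending={}, committed={a=18, b=11, c=19, e=11})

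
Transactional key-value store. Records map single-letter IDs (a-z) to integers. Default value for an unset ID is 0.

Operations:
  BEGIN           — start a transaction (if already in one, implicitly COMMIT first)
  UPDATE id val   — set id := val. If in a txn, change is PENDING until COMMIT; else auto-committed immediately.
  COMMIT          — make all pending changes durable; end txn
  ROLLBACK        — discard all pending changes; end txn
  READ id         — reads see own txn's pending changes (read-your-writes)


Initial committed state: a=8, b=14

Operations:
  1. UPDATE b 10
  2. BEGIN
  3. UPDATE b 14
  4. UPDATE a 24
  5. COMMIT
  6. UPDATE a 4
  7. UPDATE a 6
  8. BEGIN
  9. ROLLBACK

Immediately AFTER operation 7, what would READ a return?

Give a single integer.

Answer: 6

Derivation:
Initial committed: {a=8, b=14}
Op 1: UPDATE b=10 (auto-commit; committed b=10)
Op 2: BEGIN: in_txn=True, pending={}
Op 3: UPDATE b=14 (pending; pending now {b=14})
Op 4: UPDATE a=24 (pending; pending now {a=24, b=14})
Op 5: COMMIT: merged ['a', 'b'] into committed; committed now {a=24, b=14}
Op 6: UPDATE a=4 (auto-commit; committed a=4)
Op 7: UPDATE a=6 (auto-commit; committed a=6)
After op 7: visible(a) = 6 (pending={}, committed={a=6, b=14})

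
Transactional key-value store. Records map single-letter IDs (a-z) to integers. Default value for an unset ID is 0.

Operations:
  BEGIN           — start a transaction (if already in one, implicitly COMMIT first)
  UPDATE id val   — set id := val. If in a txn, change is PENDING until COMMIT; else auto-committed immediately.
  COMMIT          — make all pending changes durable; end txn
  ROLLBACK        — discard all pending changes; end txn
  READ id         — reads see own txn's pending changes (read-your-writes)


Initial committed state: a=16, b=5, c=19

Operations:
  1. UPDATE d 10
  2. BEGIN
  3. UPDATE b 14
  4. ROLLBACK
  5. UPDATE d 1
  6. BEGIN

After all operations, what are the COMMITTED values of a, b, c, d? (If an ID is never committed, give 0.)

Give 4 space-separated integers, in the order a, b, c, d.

Initial committed: {a=16, b=5, c=19}
Op 1: UPDATE d=10 (auto-commit; committed d=10)
Op 2: BEGIN: in_txn=True, pending={}
Op 3: UPDATE b=14 (pending; pending now {b=14})
Op 4: ROLLBACK: discarded pending ['b']; in_txn=False
Op 5: UPDATE d=1 (auto-commit; committed d=1)
Op 6: BEGIN: in_txn=True, pending={}
Final committed: {a=16, b=5, c=19, d=1}

Answer: 16 5 19 1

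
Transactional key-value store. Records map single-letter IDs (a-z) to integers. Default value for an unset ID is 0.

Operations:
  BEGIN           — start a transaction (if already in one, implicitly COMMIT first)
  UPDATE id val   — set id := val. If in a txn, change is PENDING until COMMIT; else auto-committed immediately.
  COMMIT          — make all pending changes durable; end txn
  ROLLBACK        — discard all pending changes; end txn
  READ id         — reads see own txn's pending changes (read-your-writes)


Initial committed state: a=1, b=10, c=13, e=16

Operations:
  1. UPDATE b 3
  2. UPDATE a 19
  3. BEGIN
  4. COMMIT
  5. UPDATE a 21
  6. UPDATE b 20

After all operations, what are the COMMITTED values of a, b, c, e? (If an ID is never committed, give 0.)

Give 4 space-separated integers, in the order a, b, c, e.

Answer: 21 20 13 16

Derivation:
Initial committed: {a=1, b=10, c=13, e=16}
Op 1: UPDATE b=3 (auto-commit; committed b=3)
Op 2: UPDATE a=19 (auto-commit; committed a=19)
Op 3: BEGIN: in_txn=True, pending={}
Op 4: COMMIT: merged [] into committed; committed now {a=19, b=3, c=13, e=16}
Op 5: UPDATE a=21 (auto-commit; committed a=21)
Op 6: UPDATE b=20 (auto-commit; committed b=20)
Final committed: {a=21, b=20, c=13, e=16}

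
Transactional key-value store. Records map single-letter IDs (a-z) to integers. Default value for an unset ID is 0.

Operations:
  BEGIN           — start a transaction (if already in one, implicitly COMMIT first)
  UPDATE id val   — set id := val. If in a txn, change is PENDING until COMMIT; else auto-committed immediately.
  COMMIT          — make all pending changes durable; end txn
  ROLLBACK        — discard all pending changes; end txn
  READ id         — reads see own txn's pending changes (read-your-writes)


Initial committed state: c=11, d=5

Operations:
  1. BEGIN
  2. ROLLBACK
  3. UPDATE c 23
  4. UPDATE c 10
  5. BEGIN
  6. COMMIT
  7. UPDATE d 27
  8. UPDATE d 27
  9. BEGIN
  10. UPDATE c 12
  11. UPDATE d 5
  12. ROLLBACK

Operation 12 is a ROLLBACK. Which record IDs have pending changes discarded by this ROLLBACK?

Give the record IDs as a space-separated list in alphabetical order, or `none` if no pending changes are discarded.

Initial committed: {c=11, d=5}
Op 1: BEGIN: in_txn=True, pending={}
Op 2: ROLLBACK: discarded pending []; in_txn=False
Op 3: UPDATE c=23 (auto-commit; committed c=23)
Op 4: UPDATE c=10 (auto-commit; committed c=10)
Op 5: BEGIN: in_txn=True, pending={}
Op 6: COMMIT: merged [] into committed; committed now {c=10, d=5}
Op 7: UPDATE d=27 (auto-commit; committed d=27)
Op 8: UPDATE d=27 (auto-commit; committed d=27)
Op 9: BEGIN: in_txn=True, pending={}
Op 10: UPDATE c=12 (pending; pending now {c=12})
Op 11: UPDATE d=5 (pending; pending now {c=12, d=5})
Op 12: ROLLBACK: discarded pending ['c', 'd']; in_txn=False
ROLLBACK at op 12 discards: ['c', 'd']

Answer: c d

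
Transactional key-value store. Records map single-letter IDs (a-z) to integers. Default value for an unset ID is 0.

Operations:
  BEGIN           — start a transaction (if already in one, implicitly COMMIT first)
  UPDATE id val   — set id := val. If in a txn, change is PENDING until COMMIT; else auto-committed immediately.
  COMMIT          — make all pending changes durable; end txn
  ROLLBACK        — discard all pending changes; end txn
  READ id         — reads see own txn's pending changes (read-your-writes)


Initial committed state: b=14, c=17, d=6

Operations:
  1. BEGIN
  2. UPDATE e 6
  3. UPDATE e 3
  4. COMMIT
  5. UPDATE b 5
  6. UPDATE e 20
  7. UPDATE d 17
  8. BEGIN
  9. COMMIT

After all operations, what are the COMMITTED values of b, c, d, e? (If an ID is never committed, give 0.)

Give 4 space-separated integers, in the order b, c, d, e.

Answer: 5 17 17 20

Derivation:
Initial committed: {b=14, c=17, d=6}
Op 1: BEGIN: in_txn=True, pending={}
Op 2: UPDATE e=6 (pending; pending now {e=6})
Op 3: UPDATE e=3 (pending; pending now {e=3})
Op 4: COMMIT: merged ['e'] into committed; committed now {b=14, c=17, d=6, e=3}
Op 5: UPDATE b=5 (auto-commit; committed b=5)
Op 6: UPDATE e=20 (auto-commit; committed e=20)
Op 7: UPDATE d=17 (auto-commit; committed d=17)
Op 8: BEGIN: in_txn=True, pending={}
Op 9: COMMIT: merged [] into committed; committed now {b=5, c=17, d=17, e=20}
Final committed: {b=5, c=17, d=17, e=20}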